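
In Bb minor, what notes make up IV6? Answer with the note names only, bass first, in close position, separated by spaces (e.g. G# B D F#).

G Bb Eb

IV6 is the major subdominant, borrowed from the parallel major. In Bb minor that root is Eb.
So the chord is Eb-G-Bb.
With the 6 figure the chord is in first inversion; from the bass G upward in close position it reads G-Bb-Eb.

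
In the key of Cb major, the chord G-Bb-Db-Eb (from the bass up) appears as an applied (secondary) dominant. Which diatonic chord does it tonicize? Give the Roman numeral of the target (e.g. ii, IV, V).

The chord is a dominant seventh chord on Eb.
A dominant resolves down a perfect fifth: Eb → Ab. In Cb major, Ab is scale degree 6, i.e. vi.

vi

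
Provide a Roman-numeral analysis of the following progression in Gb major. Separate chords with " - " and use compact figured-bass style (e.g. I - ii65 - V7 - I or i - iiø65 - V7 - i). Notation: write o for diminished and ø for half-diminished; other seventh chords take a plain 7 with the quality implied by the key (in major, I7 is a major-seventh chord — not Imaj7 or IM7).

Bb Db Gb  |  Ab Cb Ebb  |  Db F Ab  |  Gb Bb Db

I6 - iio - V - I

Bb-Db-Gb: major triad on Gb = scale degree 1 → I6.
Ab-Cb-Ebb is non-diatonic — iio, a mixture chord from Gb minor.
Db-F-Ab: major triad on Db = scale degree 5 → V.
Gb-Bb-Db has root Gb, degree 1 in Gb major, so I.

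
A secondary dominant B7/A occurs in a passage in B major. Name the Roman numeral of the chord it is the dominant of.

The chord is a dominant seventh chord on B.
A dominant resolves down a perfect fifth: B → E. In B major, E is scale degree 4, i.e. IV.

IV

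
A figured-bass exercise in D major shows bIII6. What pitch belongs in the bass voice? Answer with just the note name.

A

bIII in D major has root F; the chord is F-A-C.
The figure 6 means first inversion — the third is in the bass.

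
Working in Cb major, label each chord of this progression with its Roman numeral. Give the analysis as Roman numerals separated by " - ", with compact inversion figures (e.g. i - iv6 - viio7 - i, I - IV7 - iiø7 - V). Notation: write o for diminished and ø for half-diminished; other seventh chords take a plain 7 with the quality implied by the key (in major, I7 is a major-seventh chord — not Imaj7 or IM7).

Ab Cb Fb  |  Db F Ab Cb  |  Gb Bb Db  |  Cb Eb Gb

IV6 - V7/V - V - I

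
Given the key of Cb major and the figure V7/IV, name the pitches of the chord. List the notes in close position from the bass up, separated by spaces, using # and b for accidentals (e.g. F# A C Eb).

Cb Eb Gb Bbb

V7/IV is a secondary dominant — the dominant seventh of IV. IV in Cb major is Fb, so the applied chord's root is Cb, a perfect fifth above.
Building a dominant seventh chord on Cb gives Cb-Eb-Gb-Bbb.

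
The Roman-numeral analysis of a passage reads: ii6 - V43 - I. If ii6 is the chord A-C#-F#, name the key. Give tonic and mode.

The chord F#m/A is a minor triad rooted on F#; its label is ii6.
If F# is scale degree 2 and the mode makes that degree carry a minor triad, the tonic is E and the mode is major.

E major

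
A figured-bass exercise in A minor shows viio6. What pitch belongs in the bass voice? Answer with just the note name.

viio in A minor has root G#; the chord is G#-B-D.
The figure 6 means first inversion — the third is in the bass.

B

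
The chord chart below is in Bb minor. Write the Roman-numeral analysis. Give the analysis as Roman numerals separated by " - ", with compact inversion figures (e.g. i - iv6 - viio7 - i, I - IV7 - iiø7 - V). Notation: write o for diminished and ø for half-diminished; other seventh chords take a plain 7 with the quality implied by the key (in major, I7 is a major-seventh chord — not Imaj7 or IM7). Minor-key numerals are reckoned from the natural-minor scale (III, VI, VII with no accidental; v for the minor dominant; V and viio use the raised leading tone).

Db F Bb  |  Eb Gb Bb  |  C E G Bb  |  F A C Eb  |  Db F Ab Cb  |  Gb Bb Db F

Db-F-Bb: minor triad on Bb = scale degree 1 → i6.
Eb-Gb-Bb: root Eb is the subdominant; minor triad there is iv.
C-E-G-Bb: a dominant seventh chord on C, the applied dominant of V → V7/V.
F-A-C-Eb: root F is the dominant; dominant seventh chord there is V7.
Db-F-Ab-Cb: a dominant seventh chord on Db, the applied dominant of VI → V7/VI.
Gb-Bb-Db-F: root Gb is the submediant; major seventh chord there is VI7.

i6 - iv - V7/V - V7 - V7/VI - VI7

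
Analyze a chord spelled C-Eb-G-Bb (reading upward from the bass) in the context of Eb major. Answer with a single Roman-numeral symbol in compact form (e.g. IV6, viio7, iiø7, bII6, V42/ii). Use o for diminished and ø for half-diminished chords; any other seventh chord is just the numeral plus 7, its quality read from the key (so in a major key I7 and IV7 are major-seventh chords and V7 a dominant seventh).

vi7

Stacked in thirds the chord is C-Eb-G-Bb: a minor seventh chord on C.
C is scale degree 6 in Eb major, and a minor seventh chord on that degree is written vi7.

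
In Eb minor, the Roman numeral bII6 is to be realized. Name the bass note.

bII in Eb minor has root Fb; the chord is Fb-Ab-Cb.
The figure 6 means first inversion — the third is in the bass.

Ab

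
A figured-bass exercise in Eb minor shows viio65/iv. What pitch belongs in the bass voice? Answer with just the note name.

Bb

The applied chord viio65/iv is rooted on G: G-Bb-Db-Fb.
The figure 65 means first inversion — the third is in the bass.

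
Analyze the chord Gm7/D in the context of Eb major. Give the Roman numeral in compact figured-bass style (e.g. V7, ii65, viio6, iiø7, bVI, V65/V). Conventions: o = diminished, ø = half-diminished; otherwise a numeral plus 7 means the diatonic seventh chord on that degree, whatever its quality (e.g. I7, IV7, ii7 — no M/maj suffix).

iii43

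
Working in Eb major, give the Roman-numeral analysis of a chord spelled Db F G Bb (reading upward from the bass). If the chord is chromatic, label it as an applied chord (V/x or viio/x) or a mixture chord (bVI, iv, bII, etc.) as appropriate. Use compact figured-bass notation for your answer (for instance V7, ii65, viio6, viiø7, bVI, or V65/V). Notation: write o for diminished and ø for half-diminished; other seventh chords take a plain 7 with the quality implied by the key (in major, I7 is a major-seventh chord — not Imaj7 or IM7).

viiø43/IV

The pitches G-Bb-Db-F form a half-diminished seventh chord rooted on G.
G sits a half step below Ab (IV in Eb major); a diminished chord there is the applied leading-tone chord of IV.
With Db in the bass the chord is in second inversion, so the figured bass is 43.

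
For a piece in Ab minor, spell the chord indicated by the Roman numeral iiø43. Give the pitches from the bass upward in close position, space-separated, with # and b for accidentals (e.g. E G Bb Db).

The numeral's case and figure indicate a half-diminished seventh chord. In Ab minor its root, the second degree, is Bb.
Stacking thirds from Bb gives Bb-Db-Fb-Ab.
With the 43 figure the chord is in second inversion; from the bass Fb upward in close position it reads Fb-Ab-Bb-Db.

Fb Ab Bb Db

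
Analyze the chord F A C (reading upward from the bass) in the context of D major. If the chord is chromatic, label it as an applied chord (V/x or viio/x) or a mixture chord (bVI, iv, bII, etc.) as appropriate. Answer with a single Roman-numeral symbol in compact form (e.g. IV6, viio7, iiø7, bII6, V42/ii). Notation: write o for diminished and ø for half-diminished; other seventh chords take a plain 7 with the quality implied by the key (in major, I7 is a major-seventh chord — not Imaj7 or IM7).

bIII

The pitches F-A-C form a major triad rooted on F.
F is the lowered third degree of D major (diatonic 3 would be F#). This is a major triad on the lowered third degree, borrowed from the parallel minor.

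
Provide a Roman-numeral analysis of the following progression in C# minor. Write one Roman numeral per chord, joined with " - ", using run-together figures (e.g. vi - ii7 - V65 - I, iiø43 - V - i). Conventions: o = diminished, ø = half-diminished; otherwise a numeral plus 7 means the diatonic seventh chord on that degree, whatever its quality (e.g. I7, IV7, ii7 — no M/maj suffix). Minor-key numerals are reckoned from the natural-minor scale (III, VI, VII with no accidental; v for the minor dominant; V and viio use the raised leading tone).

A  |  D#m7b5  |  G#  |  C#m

A has root A, degree 6 in C# minor, so VI.
D#m7b5: half-diminished seventh chord on D# = scale degree 2 → iiø7.
G#: major triad on G# = scale degree 5 → V.
C#m: minor triad on C# = scale degree 1 → i.

VI - iiø7 - V - i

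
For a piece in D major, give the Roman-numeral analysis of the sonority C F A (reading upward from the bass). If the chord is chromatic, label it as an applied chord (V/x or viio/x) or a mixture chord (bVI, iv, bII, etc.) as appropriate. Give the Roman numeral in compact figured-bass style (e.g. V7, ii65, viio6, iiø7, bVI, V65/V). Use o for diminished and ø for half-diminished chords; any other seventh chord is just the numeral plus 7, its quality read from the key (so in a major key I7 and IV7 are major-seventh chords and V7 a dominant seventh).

The pitches F-A-C form a major triad rooted on F.
F is the lowered third degree of D major (diatonic 3 would be F#). This is a major triad on the lowered third degree, borrowed from the parallel minor.
With C in the bass the chord is in second inversion, so the figured bass is 64.

bIII64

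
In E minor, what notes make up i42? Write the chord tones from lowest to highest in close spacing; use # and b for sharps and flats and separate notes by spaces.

In E minor, scale degree 1 is E, and the diatonic chord built there is a minor seventh chord.
Stacking thirds from E gives E-G-B-D.
The figured bass 42 indicates third inversion, placing the seventh (D) in the bass: D-E-G-B.

D E G B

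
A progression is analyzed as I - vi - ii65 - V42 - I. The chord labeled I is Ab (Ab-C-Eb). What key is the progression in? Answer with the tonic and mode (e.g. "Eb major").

The chord Ab is a major triad rooted on Ab; its label is I.
If Ab is scale degree 1 and the mode makes that degree carry a major triad, the tonic is Ab and the mode is major.

Ab major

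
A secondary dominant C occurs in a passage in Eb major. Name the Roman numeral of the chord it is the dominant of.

ii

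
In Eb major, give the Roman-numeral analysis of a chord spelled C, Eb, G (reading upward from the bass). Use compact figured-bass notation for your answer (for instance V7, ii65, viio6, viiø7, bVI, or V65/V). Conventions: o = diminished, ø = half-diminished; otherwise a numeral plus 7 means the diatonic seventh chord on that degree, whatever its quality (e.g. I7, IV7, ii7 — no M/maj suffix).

vi

Stacked in thirds the chord is C-Eb-G: a minor triad on C.
C is scale degree 6 in Eb major, and a minor triad on that degree is written vi.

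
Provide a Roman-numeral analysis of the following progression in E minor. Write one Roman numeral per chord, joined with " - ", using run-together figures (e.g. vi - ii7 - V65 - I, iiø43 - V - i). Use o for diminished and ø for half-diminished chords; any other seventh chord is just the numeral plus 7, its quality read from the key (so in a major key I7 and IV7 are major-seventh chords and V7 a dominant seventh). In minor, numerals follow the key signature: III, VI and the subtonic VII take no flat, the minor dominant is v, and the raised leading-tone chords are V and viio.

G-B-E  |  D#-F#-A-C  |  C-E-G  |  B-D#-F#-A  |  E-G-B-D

G-B-E: minor triad on E = scale degree 1 → i6.
D#-F#-A-C: root D# is the leading tone; fully diminished seventh chord there is viio7.
C-E-G: root C is the submediant; major triad there is VI.
B-D#-F#-A: dominant seventh chord on B = scale degree 5 → V7.
E-G-B-D has root E, degree 1 in E minor, so i7.

i6 - viio7 - VI - V7 - i7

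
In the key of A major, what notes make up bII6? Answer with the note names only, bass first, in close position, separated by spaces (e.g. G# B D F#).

D F Bb

Scale degree 2 in A major is B; lowering it a half step gives Bb. bII6 is the Neapolitan sixth — a major triad on the lowered second degree, here in its customary first inversion.
So the chord is Bb-D-F.
With the 6 figure the chord is in first inversion; from the bass D upward in close position it reads D-F-Bb.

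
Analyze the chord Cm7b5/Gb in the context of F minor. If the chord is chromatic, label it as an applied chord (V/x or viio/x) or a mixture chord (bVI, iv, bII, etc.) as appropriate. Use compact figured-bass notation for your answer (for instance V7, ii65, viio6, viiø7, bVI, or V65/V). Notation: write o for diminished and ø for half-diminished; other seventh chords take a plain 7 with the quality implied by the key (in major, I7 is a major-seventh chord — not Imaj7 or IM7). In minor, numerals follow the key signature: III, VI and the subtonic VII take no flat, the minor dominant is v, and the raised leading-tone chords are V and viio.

The pitches C-Eb-Gb-Bb form a half-diminished seventh chord rooted on C.
C sits a half step below Db (VI in F minor); a diminished chord there is the applied leading-tone chord of VI.
With Gb in the bass the chord is in second inversion, so the figured bass is 43.

viiø43/VI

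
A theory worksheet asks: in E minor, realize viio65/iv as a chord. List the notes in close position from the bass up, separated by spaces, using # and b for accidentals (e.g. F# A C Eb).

viio65/iv is a secondary leading-tone chord. The target iv is A in E minor; the applied chord is rooted a semitone below, on G#.
Building a fully diminished seventh chord on G# gives G#-B-D-F.
With the 65 figure the chord is in first inversion; from the bass B upward in close position it reads B-D-F-G#.

B D F G#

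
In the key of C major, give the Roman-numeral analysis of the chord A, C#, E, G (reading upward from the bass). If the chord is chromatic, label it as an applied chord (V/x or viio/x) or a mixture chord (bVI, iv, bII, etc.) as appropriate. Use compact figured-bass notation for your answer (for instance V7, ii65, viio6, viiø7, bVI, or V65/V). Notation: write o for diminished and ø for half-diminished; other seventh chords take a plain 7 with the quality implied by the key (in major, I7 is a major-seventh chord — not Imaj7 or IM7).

V7/ii

Stacked in thirds the chord is A-C#-E-G: a dominant seventh chord on A.
A is not a diatonic chord root with this quality in C major, but it lies a perfect fifth above D (ii), so the chord functions as an applied dominant of ii.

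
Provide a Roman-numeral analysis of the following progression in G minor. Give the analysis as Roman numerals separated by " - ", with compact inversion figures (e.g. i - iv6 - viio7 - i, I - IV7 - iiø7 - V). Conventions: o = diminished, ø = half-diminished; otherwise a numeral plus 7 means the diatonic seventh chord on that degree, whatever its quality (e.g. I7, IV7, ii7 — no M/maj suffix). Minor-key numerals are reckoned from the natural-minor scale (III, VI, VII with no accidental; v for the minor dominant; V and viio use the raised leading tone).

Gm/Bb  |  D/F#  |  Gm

Gm/Bb: root G is the tonic; minor triad there is i6.
D/F#: major triad on D = scale degree 5 → V6.
Gm has root G, degree 1 in G minor, so i.

i6 - V6 - i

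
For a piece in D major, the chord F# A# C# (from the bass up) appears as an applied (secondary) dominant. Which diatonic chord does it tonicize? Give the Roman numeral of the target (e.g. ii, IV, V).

vi

The chord is a major triad on F#.
A dominant resolves down a perfect fifth: F# → B. In D major, B is scale degree 6, i.e. vi.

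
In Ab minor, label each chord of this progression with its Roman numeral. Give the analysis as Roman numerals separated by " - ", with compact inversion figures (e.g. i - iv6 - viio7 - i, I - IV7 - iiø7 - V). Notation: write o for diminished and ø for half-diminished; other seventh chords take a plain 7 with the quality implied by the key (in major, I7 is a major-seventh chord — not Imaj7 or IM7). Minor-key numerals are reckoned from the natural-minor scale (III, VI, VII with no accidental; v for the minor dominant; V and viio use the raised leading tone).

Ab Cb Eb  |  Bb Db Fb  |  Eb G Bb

Ab-Cb-Eb has root Ab, degree 1 in Ab minor, so i.
Bb-Db-Fb has root Bb, degree 2 in Ab minor, so iio.
Eb-G-Bb: root Eb is the dominant; major triad there is V.

i - iio - V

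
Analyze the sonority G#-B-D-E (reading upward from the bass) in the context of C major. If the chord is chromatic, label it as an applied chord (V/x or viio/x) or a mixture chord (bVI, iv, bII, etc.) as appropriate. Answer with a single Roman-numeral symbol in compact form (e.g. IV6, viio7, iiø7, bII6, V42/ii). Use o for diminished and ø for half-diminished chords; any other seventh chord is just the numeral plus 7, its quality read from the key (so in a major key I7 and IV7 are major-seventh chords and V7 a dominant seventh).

The pitches E-G#-B-D form a dominant seventh chord rooted on E.
E is not a diatonic chord root with this quality in C major, but it lies a perfect fifth above A (vi), so the chord functions as an applied dominant of vi.
With G# in the bass the chord is in first inversion, so the figured bass is 65.

V65/vi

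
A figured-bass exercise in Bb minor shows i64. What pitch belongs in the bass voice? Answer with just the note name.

i in Bb minor has root Bb; the chord is Bb-Db-F.
The figure 64 means second inversion — the fifth is in the bass.

F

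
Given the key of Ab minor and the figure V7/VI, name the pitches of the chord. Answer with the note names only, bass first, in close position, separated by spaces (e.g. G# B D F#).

Cb Eb Gb Bbb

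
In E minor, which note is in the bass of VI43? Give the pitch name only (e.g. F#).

G

VI in E minor has root C; the chord is C-E-G-B.
The figure 43 means second inversion — the fifth is in the bass.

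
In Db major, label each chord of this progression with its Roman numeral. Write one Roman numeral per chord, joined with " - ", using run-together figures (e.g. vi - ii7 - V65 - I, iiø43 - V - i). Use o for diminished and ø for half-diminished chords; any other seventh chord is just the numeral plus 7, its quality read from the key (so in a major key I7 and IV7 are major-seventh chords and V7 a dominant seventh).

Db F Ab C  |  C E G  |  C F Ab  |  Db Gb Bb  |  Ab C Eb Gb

I7 - V/iii - iii64 - IV64 - V7

Db-F-Ab-C: root Db is the tonic; major seventh chord there is I7.
C-E-G is the secondary dominant of iii (major triad on C): V/iii.
C-F-Ab: minor triad on F = scale degree 3 → iii64.
Db-Gb-Bb: root Gb is the subdominant; major triad there is IV64.
Ab-C-Eb-Gb has root Ab, degree 5 in Db major, so V7.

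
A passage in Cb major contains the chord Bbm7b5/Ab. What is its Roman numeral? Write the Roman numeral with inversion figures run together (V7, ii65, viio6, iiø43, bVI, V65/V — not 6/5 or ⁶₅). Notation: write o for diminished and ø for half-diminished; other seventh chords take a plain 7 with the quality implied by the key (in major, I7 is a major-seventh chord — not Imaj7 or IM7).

viiø42

Stacked in thirds the chord is Bb-Db-Fb-Ab: a half-diminished seventh chord on Bb.
In Cb major, Bb is the leading tone; the diatonic half-diminished seventh chord there is viiø7.
With Ab in the bass the chord is in third inversion, so the figured bass is 42.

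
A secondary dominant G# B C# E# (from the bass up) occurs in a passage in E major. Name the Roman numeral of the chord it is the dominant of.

The chord is a dominant seventh chord on C#.
A dominant resolves down a perfect fifth: C# → F#. In E major, F# is scale degree 2, i.e. ii.

ii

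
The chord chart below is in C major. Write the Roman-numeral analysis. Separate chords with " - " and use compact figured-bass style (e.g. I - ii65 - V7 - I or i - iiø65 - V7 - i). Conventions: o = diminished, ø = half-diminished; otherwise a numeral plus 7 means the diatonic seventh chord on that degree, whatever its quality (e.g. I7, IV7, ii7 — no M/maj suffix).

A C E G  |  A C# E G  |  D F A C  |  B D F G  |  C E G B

vi7 - V7/ii - ii7 - V65 - I7

A-C-E-G has root A, degree 6 in C major, so vi7.
A-C#-E-G is the secondary dominant of ii (dominant seventh chord on A): V7/ii.
D-F-A-C has root D, degree 2 in C major, so ii7.
B-D-F-G has root G, degree 5 in C major, so V65.
C-E-G-B has root C, degree 1 in C major, so I7.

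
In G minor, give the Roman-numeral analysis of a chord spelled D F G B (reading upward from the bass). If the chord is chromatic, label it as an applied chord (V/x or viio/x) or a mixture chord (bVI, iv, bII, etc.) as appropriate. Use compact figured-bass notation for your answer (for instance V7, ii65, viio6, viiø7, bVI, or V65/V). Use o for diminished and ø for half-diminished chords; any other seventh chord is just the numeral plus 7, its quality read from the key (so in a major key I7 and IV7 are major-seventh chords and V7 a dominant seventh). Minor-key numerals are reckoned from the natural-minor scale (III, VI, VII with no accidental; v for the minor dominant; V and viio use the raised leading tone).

V43/iv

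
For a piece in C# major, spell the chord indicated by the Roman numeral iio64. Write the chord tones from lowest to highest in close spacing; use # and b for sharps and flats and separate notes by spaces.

Scale degree 2 in C# major is D#; here the chord built on it is altered to a diminished triad. iio64 is the diminished supertonic triad, borrowed from the parallel minor.
So the chord is D#-F#-A, a diminished triad.
With the 64 figure the chord is in second inversion; from the bass A upward in close position it reads A-D#-F#.

A D# F#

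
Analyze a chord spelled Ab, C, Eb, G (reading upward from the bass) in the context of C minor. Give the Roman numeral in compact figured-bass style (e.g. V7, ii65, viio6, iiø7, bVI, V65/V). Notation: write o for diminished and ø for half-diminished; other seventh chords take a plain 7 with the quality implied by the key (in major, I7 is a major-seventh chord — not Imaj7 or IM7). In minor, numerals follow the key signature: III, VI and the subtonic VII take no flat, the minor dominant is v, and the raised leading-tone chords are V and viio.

VI7

Stacked in thirds the chord is Ab-C-Eb-G: a major seventh chord on Ab.
In C minor, Ab is the submediant; the diatonic major seventh chord there is VI7.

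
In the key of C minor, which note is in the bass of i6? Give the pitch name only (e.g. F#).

i in C minor has root C; the chord is C-Eb-G.
The figure 6 means first inversion — the third is in the bass.

Eb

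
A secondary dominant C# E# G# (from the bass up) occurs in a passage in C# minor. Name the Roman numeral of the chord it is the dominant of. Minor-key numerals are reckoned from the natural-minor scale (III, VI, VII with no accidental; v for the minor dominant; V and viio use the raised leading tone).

iv

The chord is a major triad on C#.
A dominant resolves down a perfect fifth: C# → F#. In C# minor, F# is scale degree 4, i.e. iv.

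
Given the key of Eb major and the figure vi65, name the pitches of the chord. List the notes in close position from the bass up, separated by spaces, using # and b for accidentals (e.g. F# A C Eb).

Eb G Bb C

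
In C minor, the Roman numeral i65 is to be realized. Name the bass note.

Eb

i in C minor has root C; the chord is C-Eb-G-Bb.
The figure 65 means first inversion — the third is in the bass.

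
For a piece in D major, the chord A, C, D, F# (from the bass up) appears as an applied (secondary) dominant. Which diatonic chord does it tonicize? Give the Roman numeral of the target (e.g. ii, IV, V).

IV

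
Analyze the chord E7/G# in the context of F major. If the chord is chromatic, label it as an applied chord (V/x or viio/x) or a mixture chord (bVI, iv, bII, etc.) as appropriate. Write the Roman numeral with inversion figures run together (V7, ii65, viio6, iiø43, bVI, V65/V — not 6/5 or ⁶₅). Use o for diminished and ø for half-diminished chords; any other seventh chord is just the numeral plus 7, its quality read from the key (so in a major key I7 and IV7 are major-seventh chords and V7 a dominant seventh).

Stacked in thirds the chord is E-G#-B-D: a dominant seventh chord on E.
E is not a diatonic chord root with this quality in F major, but it lies a perfect fifth above A (iii), so the chord functions as an applied dominant of iii.
With G# in the bass the chord is in first inversion, so the figured bass is 65.

V65/iii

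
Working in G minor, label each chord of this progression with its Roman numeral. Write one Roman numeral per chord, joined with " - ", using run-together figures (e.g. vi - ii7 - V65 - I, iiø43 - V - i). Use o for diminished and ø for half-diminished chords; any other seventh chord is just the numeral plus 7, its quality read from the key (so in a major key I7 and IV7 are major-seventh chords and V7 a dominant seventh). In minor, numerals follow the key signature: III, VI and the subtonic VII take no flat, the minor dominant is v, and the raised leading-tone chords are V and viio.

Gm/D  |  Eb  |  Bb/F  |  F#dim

Gm/D: root G is the tonic; minor triad there is i64.
Eb has root Eb, degree 6 in G minor, so VI.
Bb/F has root Bb, degree 3 in G minor, so III64.
F#dim: diminished triad on F# = scale degree 7 → viio.

i64 - VI - III64 - viio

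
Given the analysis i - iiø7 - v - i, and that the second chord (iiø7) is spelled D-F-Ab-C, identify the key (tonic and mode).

iiø7 is given as D-F-Ab-C — a half-diminished seventh chord with root D.
iiø7 on D implies D is the supertonic; that puts the tonic at C, and the lowercase numeral fits minor mode.

C minor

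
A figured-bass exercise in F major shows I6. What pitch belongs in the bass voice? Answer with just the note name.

I in F major has root F; the chord is F-A-C.
The figure 6 means first inversion — the third is in the bass.

A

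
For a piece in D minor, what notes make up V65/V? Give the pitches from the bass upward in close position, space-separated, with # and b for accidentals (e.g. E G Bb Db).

The slash means an applied dominant: we want the dominant of V. In D minor, V is A major, and its dominant is built on E.
Building a dominant seventh chord on E gives E-G#-B-D.
The figured bass 65 indicates first inversion, placing the third (G#) in the bass: G#-B-D-E.

G# B D E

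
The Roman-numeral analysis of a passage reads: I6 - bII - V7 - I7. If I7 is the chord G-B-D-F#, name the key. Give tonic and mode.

G major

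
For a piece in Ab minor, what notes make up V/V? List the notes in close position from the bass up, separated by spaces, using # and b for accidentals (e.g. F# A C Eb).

Bb D F

V/V is a secondary dominant — the dominant triad of V. V in Ab minor is Eb, so the applied chord's root is Bb, a perfect fifth above.
Building a major triad on Bb gives Bb-D-F.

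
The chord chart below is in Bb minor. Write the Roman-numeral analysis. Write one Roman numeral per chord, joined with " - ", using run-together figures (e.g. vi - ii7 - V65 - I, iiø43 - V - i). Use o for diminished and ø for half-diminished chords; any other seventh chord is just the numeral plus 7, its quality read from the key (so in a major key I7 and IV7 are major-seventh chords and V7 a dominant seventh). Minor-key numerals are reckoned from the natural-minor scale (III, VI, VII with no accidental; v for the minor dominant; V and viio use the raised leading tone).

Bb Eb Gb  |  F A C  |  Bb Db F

iv64 - V - i

Bb-Eb-Gb: minor triad on Eb = scale degree 4 → iv64.
F-A-C has root F, degree 5 in Bb minor, so V.
Bb-Db-F: minor triad on Bb = scale degree 1 → i.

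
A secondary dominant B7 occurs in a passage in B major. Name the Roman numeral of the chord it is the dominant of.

IV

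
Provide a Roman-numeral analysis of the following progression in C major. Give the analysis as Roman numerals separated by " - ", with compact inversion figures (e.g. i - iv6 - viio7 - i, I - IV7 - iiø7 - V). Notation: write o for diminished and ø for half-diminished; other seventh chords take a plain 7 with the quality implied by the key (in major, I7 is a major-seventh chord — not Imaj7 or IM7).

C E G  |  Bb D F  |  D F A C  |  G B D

I - bVII - ii7 - V

C-E-G: root C is the tonic; major triad there is I.
Bb-D-F: major triad on Bb — chromatic; bVII (borrowed from the parallel minor).
D-F-A-C: minor seventh chord on D = scale degree 2 → ii7.
G-B-D: root G is the dominant; major triad there is V.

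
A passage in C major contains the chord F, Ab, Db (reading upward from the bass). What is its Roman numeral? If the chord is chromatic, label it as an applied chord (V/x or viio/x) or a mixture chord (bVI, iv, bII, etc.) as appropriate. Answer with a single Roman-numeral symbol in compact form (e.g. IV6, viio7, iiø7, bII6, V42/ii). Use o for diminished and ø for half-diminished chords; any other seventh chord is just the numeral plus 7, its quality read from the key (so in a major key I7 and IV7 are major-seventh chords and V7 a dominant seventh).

bII6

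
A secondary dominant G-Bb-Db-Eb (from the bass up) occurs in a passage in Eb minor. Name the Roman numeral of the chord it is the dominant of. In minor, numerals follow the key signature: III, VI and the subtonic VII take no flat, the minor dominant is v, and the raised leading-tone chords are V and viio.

iv

The chord is a dominant seventh chord on Eb.
A dominant resolves down a perfect fifth: Eb → Ab. In Eb minor, Ab is scale degree 4, i.e. iv.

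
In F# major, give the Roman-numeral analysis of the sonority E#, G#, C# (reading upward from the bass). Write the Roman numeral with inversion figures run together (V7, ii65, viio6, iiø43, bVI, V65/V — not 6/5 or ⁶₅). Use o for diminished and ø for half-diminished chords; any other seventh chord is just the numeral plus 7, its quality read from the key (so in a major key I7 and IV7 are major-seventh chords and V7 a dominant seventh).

Stacked in thirds the chord is C#-E#-G#: a major triad on C#.
In F# major, C# is the dominant; the diatonic major triad there is V.
With E# in the bass the chord is in first inversion, so the figured bass is 6.

V6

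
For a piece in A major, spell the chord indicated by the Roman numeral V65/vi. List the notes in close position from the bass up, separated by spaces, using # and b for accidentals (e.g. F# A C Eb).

The slash means an applied dominant: we want the dominant of vi. In A major, vi is F# minor, and its dominant is built on C#.
Building a dominant seventh chord on C# gives C#-E#-G#-B.
The figured bass 65 indicates first inversion, placing the third (E#) in the bass: E#-G#-B-C#.

E# G# B C#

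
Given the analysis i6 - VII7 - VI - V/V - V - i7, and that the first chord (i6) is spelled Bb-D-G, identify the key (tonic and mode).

i6 is given as Bb-D-G — a minor triad with root G.
If G is scale degree 1 and the mode makes that degree carry a minor triad, the tonic is G and the mode is minor.

G minor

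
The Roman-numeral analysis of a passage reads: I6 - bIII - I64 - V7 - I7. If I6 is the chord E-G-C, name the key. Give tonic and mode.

C major

The chord C/E is a major triad rooted on C; its label is I6.
If C is scale degree 1 and the mode makes that degree carry a major triad, the tonic is C and the mode is major.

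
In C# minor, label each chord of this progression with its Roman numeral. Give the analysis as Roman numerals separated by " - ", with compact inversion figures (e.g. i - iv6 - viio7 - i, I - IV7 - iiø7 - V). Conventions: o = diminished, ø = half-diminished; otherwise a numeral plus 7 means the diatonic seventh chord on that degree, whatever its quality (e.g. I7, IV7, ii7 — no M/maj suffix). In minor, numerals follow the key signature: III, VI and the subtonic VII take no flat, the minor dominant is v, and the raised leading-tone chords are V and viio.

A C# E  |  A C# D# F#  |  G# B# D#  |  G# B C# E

VI - iiø43 - V - i43

A-C#-E: major triad on A = scale degree 6 → VI.
A-C#-D#-F#: half-diminished seventh chord on D# = scale degree 2 → iiø43.
G#-B#-D#: major triad on G# = scale degree 5 → V.
G#-B-C#-E: root C# is the tonic; minor seventh chord there is i43.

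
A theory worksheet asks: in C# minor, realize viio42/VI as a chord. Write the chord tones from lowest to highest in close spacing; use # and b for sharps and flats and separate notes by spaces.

F G# B D

The slash marks an applied leading-tone chord: viio of VI. In C# minor, VI is A, so the leading tone to it is G#, a half step below.
Building a fully diminished seventh chord on G# gives G#-B-D-F.
With the 42 figure the chord is in third inversion; from the bass F upward in close position it reads F-G#-B-D.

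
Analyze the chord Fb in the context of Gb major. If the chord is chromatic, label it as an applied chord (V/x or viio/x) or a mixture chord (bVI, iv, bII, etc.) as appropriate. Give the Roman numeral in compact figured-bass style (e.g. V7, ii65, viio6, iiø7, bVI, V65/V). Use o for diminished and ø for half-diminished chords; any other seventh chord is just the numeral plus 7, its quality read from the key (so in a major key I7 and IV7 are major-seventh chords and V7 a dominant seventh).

The pitches Fb-Ab-Cb form a major triad rooted on Fb.
Fb is the lowered seventh degree of Gb major (diatonic 7 would be F). This is a major triad on the lowered seventh degree (the subtonic), borrowed from the parallel minor.

bVII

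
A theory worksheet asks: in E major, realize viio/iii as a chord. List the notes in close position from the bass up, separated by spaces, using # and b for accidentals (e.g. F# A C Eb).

F## A# C#

viio/iii is a secondary leading-tone chord. The target iii is G# in E major; the applied chord is rooted a semitone below, on F##.
Building a diminished triad on F## gives F##-A#-C#.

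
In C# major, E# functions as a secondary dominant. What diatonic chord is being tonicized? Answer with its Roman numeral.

vi

The chord is a major triad on E#.
A dominant resolves down a perfect fifth: E# → A#. In C# major, A# is scale degree 6, i.e. vi.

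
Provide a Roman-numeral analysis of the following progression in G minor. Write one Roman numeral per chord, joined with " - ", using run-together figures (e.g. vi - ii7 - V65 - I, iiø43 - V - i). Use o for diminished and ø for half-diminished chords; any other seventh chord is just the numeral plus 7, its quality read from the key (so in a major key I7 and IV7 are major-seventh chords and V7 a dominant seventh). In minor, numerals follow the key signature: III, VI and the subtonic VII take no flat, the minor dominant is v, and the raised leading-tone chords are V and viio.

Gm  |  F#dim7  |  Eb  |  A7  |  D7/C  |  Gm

i - viio7 - VI - V7/V - V42 - i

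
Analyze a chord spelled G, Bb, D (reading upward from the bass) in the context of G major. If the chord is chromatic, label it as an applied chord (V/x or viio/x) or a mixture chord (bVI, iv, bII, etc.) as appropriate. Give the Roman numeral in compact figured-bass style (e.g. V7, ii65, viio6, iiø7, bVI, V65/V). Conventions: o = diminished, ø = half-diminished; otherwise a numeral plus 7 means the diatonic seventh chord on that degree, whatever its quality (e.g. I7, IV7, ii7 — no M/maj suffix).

i

Stacked in thirds the chord is G-Bb-D: a minor triad on G.
G is the first degree of G major. This is the minor tonic, borrowed from the parallel minor.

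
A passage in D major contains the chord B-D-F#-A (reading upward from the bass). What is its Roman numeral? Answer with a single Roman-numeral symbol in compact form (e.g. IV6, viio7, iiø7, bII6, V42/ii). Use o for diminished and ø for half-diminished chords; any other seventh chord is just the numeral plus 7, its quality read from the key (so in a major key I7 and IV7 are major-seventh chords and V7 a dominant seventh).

vi7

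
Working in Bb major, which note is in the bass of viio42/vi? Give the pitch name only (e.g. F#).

The applied chord viio42/vi is rooted on F#: F#-A-C-Eb.
The figure 42 means third inversion — the seventh is in the bass.

Eb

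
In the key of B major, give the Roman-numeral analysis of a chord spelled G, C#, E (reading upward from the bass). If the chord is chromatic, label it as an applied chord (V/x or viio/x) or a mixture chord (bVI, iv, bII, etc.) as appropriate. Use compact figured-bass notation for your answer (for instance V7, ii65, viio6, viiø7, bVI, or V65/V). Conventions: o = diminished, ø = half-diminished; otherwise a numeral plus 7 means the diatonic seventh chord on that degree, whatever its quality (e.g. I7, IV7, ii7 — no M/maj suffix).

iio64

The pitches C#-E-G form a diminished triad rooted on C#.
C# is the second degree of B major. This is the diminished supertonic triad, borrowed from the parallel minor.
With G in the bass the chord is in second inversion, so the figured bass is 64.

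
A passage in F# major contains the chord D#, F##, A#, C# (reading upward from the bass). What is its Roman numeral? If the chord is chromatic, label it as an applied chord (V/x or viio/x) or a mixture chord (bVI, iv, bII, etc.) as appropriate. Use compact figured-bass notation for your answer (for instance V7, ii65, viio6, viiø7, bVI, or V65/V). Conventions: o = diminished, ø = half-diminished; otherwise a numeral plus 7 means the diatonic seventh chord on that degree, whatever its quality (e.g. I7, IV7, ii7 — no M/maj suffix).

V7/ii

The pitches D#-F##-A#-C# form a dominant seventh chord rooted on D#.
D# is not a diatonic chord root with this quality in F# major, but it lies a perfect fifth above G# (ii), so the chord functions as an applied dominant of ii.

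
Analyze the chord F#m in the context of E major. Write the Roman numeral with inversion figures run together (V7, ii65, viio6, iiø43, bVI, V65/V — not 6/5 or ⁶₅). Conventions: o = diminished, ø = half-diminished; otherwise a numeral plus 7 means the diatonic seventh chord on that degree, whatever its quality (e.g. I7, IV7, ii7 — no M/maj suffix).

ii

The pitches F#-A-C# form a minor triad rooted on F#.
In E major, F# is the supertonic; the diatonic minor triad there is ii.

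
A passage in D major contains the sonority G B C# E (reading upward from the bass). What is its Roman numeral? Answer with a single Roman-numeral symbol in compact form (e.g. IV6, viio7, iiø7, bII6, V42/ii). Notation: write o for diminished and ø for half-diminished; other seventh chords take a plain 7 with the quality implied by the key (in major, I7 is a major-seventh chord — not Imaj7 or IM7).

Stacked in thirds the chord is C#-E-G-B: a half-diminished seventh chord on C#.
C# is scale degree 7 in D major, and a half-diminished seventh chord on that degree is written viiø7.
With G in the bass the chord is in second inversion, so the figured bass is 43.

viiø43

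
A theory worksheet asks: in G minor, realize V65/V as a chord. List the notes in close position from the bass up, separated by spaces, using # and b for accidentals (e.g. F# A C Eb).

C# E G A

V65/V is a secondary dominant — the dominant seventh of V. V in G minor is D, so the applied chord's root is A, a perfect fifth above.
Building a dominant seventh chord on A gives A-C#-E-G.
With the 65 figure the chord is in first inversion; from the bass C# upward in close position it reads C#-E-G-A.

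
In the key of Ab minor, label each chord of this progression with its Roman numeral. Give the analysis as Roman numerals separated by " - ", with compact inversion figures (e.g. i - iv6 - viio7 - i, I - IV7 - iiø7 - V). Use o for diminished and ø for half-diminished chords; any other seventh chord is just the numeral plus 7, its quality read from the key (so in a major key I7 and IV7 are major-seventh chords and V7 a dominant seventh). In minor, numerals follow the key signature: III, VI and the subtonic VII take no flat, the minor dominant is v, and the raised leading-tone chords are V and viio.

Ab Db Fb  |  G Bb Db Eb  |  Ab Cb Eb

Ab-Db-Fb has root Db, degree 4 in Ab minor, so iv64.
G-Bb-Db-Eb: root Eb is the dominant; dominant seventh chord there is V65.
Ab-Cb-Eb: minor triad on Ab = scale degree 1 → i.

iv64 - V65 - i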